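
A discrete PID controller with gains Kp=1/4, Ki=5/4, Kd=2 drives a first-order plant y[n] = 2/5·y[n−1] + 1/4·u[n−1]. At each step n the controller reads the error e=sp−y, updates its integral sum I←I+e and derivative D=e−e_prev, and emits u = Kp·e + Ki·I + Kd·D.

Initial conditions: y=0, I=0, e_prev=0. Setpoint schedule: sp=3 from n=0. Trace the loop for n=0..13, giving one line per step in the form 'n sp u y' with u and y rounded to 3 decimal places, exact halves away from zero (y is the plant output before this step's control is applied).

(exact arithmetic carried between steps; '≈' marks a value shown rounded to 6 d.p. or computed from one; I and e_prev carry over from the previous line; the table rounds u and y to 3 d.p., halves away from zero)
n=0: y=0, sp=3, e=sp−y=3; I=3, D=e−e_prev=3; u=1/4·3+5/4·3+2·3=10.5; next y=2/5·0+1/4·10.5=2.625
n=1: y=2.625, sp=3, e=sp−y=0.375; I=3.375, D=e−e_prev=-2.625; u=1/4·0.375+5/4·3.375+2·(-2.625)=-0.9375; next y=2/5·2.625+1/4·(-0.9375)=0.815625
n=2: y=0.815625, sp=3, e=sp−y=2.184375; I=5.559375, D=e−e_prev=1.809375; u=1/4·2.184375+5/4·5.559375+2·1.809375≈11.114063; next y=2/5·0.815625+1/4·11.114063≈3.104766
n=3: y≈3.104766, sp=3, e=sp−y≈-0.104766; I≈5.454609, D=e−e_prev≈-2.289141; u=1/4·(-0.104766)+5/4·5.454609+2·(-2.289141)≈2.213789; next y=2/5·3.104766+1/4·2.213789≈1.795354
n=4: y≈1.795354, sp=3, e=sp−y≈1.204646; I≈6.659256, D=e−e_prev≈1.309412; u=1/4·1.204646+5/4·6.659256+2·1.309412≈11.244056; next y=2/5·1.795354+1/4·11.244056≈3.529155
n=5: y≈3.529155, sp=3, e=sp−y≈-0.529155; I≈6.130101, D=e−e_prev≈-1.733802; u=1/4·(-0.529155)+5/4·6.130101+2·(-1.733802)≈4.062733; next y=2/5·3.529155+1/4·4.062733≈2.427345
n=6: y≈2.427345, sp=3, e=sp−y≈0.572655; I≈6.702755, D=e−e_prev≈1.101810; u=1/4·0.572655+5/4·6.702755+2·1.101810≈10.725227; next y=2/5·2.427345+1/4·10.725227≈3.652245
n=7: y≈3.652245, sp=3, e=sp−y≈-0.652245; I≈6.050510, D=e−e_prev≈-1.224900; u=1/4·(-0.652245)+5/4·6.050510+2·(-1.224900)≈4.950277; next y=2/5·3.652245+1/4·4.950277≈2.698467
n=8: y≈2.698467, sp=3, e=sp−y≈0.301533; I≈6.352043, D=e−e_prev≈0.953778; u=1/4·0.301533+5/4·6.352043+2·0.953778≈9.922992; next y=2/5·2.698467+1/4·9.922992≈3.560135
n=9: y≈3.560135, sp=3, e=sp−y≈-0.560135; I≈5.791908, D=e−e_prev≈-0.861668; u=1/4·(-0.560135)+5/4·5.791908+2·(-0.861668)≈5.376516; next y=2/5·3.560135+1/4·5.376516≈2.768183
n=10: y≈2.768183, sp=3, e=sp−y≈0.231817; I≈6.023725, D=e−e_prev≈0.791952; u=1/4·0.231817+5/4·6.023725+2·0.791952≈9.171514; next y=2/5·2.768183+1/4·9.171514≈3.400152
n=11: y≈3.400152, sp=3, e=sp−y≈-0.400152; I≈5.623573, D=e−e_prev≈-0.631969; u=1/4·(-0.400152)+5/4·5.623573+2·(-0.631969)≈5.665491; next y=2/5·3.400152+1/4·5.665491≈2.776433
n=12: y≈2.776433, sp=3, e=sp−y≈0.223567; I≈5.847140, D=e−e_prev≈0.623718; u=1/4·0.223567+5/4·5.847140+2·0.623718≈8.612253; next y=2/5·2.776433+1/4·8.612253≈3.263637
n=13: y≈3.263637, sp=3, e=sp−y≈-0.263637; I≈5.583503, D=e−e_prev≈-0.487203; u=1/4·(-0.263637)+5/4·5.583503+2·(-0.487203)≈5.939063; next y=2/5·3.263637+1/4·5.939063≈2.790220

0 3 10.500 0.000
1 3 -0.938 2.625
2 3 11.114 0.816
3 3 2.214 3.105
4 3 11.244 1.795
5 3 4.063 3.529
6 3 10.725 2.427
7 3 4.950 3.652
8 3 9.923 2.698
9 3 5.377 3.560
10 3 9.172 2.768
11 3 5.665 3.400
12 3 8.612 2.776
13 3 5.939 3.264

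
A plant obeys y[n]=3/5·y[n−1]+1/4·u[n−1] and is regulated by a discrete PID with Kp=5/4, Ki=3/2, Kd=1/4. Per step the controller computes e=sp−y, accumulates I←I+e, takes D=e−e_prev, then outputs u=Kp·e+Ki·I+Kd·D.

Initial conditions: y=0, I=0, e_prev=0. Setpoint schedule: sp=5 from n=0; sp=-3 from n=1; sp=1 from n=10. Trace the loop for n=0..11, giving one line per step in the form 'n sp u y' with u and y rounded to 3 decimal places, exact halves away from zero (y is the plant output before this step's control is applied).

0 5 15.000 0.000
1 -3 -14.000 3.750
2 -3 -6.188 -1.250
3 -3 -6.922 -2.297
4 -3 -5.803 -3.109
5 -3 -5.221 -3.316
6 -3 -4.862 -3.295
7 -3 -4.722 -3.192
8 -3 -4.697 -3.096
9 -3 -4.721 -3.032
10 1 7.245 -2.999
11 1 3.219 0.012

(exact arithmetic carried between steps; '≈' marks a value shown rounded to 6 d.p. or computed from one; I and e_prev carry over from the previous line; the table rounds u and y to 3 d.p., halves away from zero)
n=0: y=0, sp=5, e=sp−y=5; I=5, D=e−e_prev=5; u=5/4·5+3/2·5+1/4·5=15; next y=3/5·0+1/4·15=3.75
n=1: y=3.75, sp=-3, e=sp−y=-6.75; I=-1.75, D=e−e_prev=-11.75; u=5/4·(-6.75)+3/2·(-1.75)+1/4·(-11.75)=-14; next y=3/5·3.75+1/4·(-14)=-1.25
n=2: y=-1.25, sp=-3, e=sp−y=-1.75; I=-3.5, D=e−e_prev=5; u=5/4·(-1.75)+3/2·(-3.5)+1/4·5=-6.1875; next y=3/5·(-1.25)+1/4·(-6.1875)=-2.296875
n=3: y=-2.296875, sp=-3, e=sp−y=-0.703125; I=-4.203125, D=e−e_prev=1.046875; u=5/4·(-0.703125)+3/2·(-4.203125)+1/4·1.046875=-6.921875; next y=3/5·(-2.296875)+1/4·(-6.921875)≈-3.108594
n=4: y≈-3.108594, sp=-3, e=sp−y≈0.108594; I≈-4.094531, D=e−e_prev≈0.811719; u=5/4·0.108594+3/2·(-4.094531)+1/4·0.811719≈-5.803125; next y=3/5·(-3.108594)+1/4·(-5.803125)≈-3.315938
n=5: y≈-3.315938, sp=-3, e=sp−y≈0.315938; I≈-3.778594, D=e−e_prev≈0.207344; u=5/4·0.315938+3/2·(-3.778594)+1/4·0.207344≈-5.221133; next y=3/5·(-3.315938)+1/4·(-5.221133)≈-3.294846
n=6: y≈-3.294846, sp=-3, e=sp−y≈0.294846; I≈-3.483748, D=e−e_prev≈-0.021092; u=5/4·0.294846+3/2·(-3.483748)+1/4·(-0.021092)≈-4.862338; next y=3/5·(-3.294846)+1/4·(-4.862338)≈-3.192492
n=7: y≈-3.192492, sp=-3, e=sp−y≈0.192492; I≈-3.291256, D=e−e_prev≈-0.102354; u=5/4·0.192492+3/2·(-3.291256)+1/4·(-0.102354)≈-4.721858; next y=3/5·(-3.192492)+1/4·(-4.721858)≈-3.095960
n=8: y≈-3.095960, sp=-3, e=sp−y≈0.095960; I≈-3.195297, D=e−e_prev≈-0.096532; u=5/4·0.095960+3/2·(-3.195297)+1/4·(-0.096532)≈-4.697128; next y=3/5·(-3.095960)+1/4·(-4.697128)≈-3.031858
n=9: y≈-3.031858, sp=-3, e=sp−y≈0.031858; I≈-3.163439, D=e−e_prev≈-0.064102; u=5/4·0.031858+3/2·(-3.163439)+1/4·(-0.064102)≈-4.721361; next y=3/5·(-3.031858)+1/4·(-4.721361)≈-2.999455
n=10: y≈-2.999455, sp=1, e=sp−y≈3.999455; I≈0.836016, D=e−e_prev≈3.967597; u=5/4·3.999455+3/2·0.836016+1/4·3.967597≈7.245243; next y=3/5·(-2.999455)+1/4·7.245243≈0.011638
n=11: y≈0.011638, sp=1, e=sp−y≈0.988362; I≈1.824379, D=e−e_prev≈-3.011093; u=5/4·0.988362+3/2·1.824379+1/4·(-3.011093)≈3.219248; next y=3/5·0.011638+1/4·3.219248≈0.811795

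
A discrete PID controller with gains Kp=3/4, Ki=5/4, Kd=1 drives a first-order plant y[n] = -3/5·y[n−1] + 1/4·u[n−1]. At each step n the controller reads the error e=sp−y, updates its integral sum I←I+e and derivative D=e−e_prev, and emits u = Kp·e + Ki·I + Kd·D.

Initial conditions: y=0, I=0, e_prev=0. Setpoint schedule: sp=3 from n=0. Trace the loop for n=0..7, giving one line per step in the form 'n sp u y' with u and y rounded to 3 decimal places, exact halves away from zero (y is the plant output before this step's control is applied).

0 3 9.000 0.000
1 3 3.000 2.250
2 3 14.738 -0.600
3 3 2.454 4.044
4 3 23.366 -1.813
5 3 -2.702 6.929
6 3 36.415 -4.833
7 3 -16.066 12.004

(exact arithmetic carried between steps; '≈' marks a value shown rounded to 6 d.p. or computed from one; I and e_prev carry over from the previous line; the table rounds u and y to 3 d.p., halves away from zero)
n=0: y=0, sp=3, e=sp−y=3; I=3, D=e−e_prev=3; u=3/4·3+5/4·3+1·3=9; next y=-3/5·0+1/4·9=2.25
n=1: y=2.25, sp=3, e=sp−y=0.75; I=3.75, D=e−e_prev=-2.25; u=3/4·0.75+5/4·3.75+1·(-2.25)=3; next y=-3/5·2.25+1/4·3=-0.6
n=2: y=-0.6, sp=3, e=sp−y=3.6; I=7.35, D=e−e_prev=2.85; u=3/4·3.6+5/4·7.35+1·2.85=14.7375; next y=-3/5·(-0.6)+1/4·14.7375=4.044375
n=3: y=4.044375, sp=3, e=sp−y=-1.044375; I=6.305625, D=e−e_prev=-4.644375; u=3/4·(-1.044375)+5/4·6.305625+1·(-4.644375)=2.454375; next y=-3/5·4.044375+1/4·2.454375≈-1.813031
n=4: y≈-1.813031, sp=3, e=sp−y≈4.813031; I≈11.118656, D=e−e_prev≈5.857406; u=3/4·4.813031+5/4·11.118656+1·5.857406≈23.3655; next y=-3/5·(-1.813031)+1/4·23.3655≈6.929194
n=5: y≈6.929194, sp=3, e=sp−y≈-3.929194; I≈7.189463, D=e−e_prev≈-8.742225; u=3/4·(-3.929194)+5/4·7.189463+1·(-8.742225)≈-2.702292; next y=-3/5·6.929194+1/4·(-2.702292)≈-4.833089
n=6: y≈-4.833089, sp=3, e=sp−y≈7.833089; I≈15.022552, D=e−e_prev≈11.762283; u=3/4·7.833089+5/4·15.022552+1·11.762283≈36.415290; next y=-3/5·(-4.833089)+1/4·36.415290≈12.003676
n=7: y≈12.003676, sp=3, e=sp−y≈-9.003676; I≈6.018876, D=e−e_prev≈-16.836765; u=3/4·(-9.003676)+5/4·6.018876+1·(-16.836765)≈-16.065928; next y=-3/5·12.003676+1/4·(-16.065928)≈-11.218688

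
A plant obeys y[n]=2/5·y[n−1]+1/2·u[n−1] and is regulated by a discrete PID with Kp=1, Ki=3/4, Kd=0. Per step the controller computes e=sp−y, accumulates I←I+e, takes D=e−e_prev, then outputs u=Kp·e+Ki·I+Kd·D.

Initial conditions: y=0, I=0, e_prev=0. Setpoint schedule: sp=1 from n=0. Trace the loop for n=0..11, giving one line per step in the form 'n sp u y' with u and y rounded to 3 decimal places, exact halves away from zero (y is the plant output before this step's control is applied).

0 1 1.750 0.000
1 1 0.969 0.875
2 1 1.134 0.834
3 1 1.142 0.901
4 1 1.163 0.931
5 1 1.175 0.954
6 1 1.183 0.969
7 1 1.189 0.979
8 1 1.192 0.986
9 1 1.195 0.991
10 1 1.197 0.994
11 1 1.198 0.996

(exact arithmetic carried between steps; '≈' marks a value shown rounded to 6 d.p. or computed from one; I and e_prev carry over from the previous line; the table rounds u and y to 3 d.p., halves away from zero)
n=0: y=0, sp=1, e=sp−y=1; I=1, D=e−e_prev=1; u=1·1+3/4·1+0·1=1.75; next y=2/5·0+1/2·1.75=0.875
n=1: y=0.875, sp=1, e=sp−y=0.125; I=1.125, D=e−e_prev=-0.875; u=1·0.125+3/4·1.125+0·(-0.875)=0.96875; next y=2/5·0.875+1/2·0.96875=0.834375
n=2: y=0.834375, sp=1, e=sp−y=0.165625; I=1.290625, D=e−e_prev=0.040625; u=1·0.165625+3/4·1.290625+0·0.040625≈1.133594; next y=2/5·0.834375+1/2·1.133594≈0.900547
n=3: y≈0.900547, sp=1, e=sp−y≈0.099453; I≈1.390078, D=e−e_prev≈-0.066172; u=1·0.099453+3/4·1.390078+0·(-0.066172)≈1.142012; next y=2/5·0.900547+1/2·1.142012≈0.931225
n=4: y≈0.931225, sp=1, e=sp−y≈0.068775; I≈1.458854, D=e−e_prev≈-0.030678; u=1·0.068775+3/4·1.458854+0·(-0.030678)≈1.162916; next y=2/5·0.931225+1/2·1.162916≈0.953948
n=5: y≈0.953948, sp=1, e=sp−y≈0.046052; I≈1.504906, D=e−e_prev≈-0.022723; u=1·0.046052+3/4·1.504906+0·(-0.022723)≈1.174732; next y=2/5·0.953948+1/2·1.174732≈0.968945
n=6: y≈0.968945, sp=1, e=sp−y≈0.031055; I≈1.535961, D=e−e_prev≈-0.014997; u=1·0.031055+3/4·1.535961+0·(-0.014997)≈1.183026; next y=2/5·0.968945+1/2·1.183026≈0.979091
n=7: y≈0.979091, sp=1, e=sp−y≈0.020909; I≈1.556870, D=e−e_prev≈-0.010146; u=1·0.020909+3/4·1.556870+0·(-0.010146)≈1.188562; next y=2/5·0.979091+1/2·1.188562≈0.985917
n=8: y≈0.985917, sp=1, e=sp−y≈0.014083; I≈1.570953, D=e−e_prev≈-0.006826; u=1·0.014083+3/4·1.570953+0·(-0.006826)≈1.192297; next y=2/5·0.985917+1/2·1.192297≈0.990516
n=9: y≈0.990516, sp=1, e=sp−y≈0.009484; I≈1.580437, D=e−e_prev≈-0.004598; u=1·0.009484+3/4·1.580437+0·(-0.004598)≈1.194812; next y=2/5·0.990516+1/2·1.194812≈0.993612
n=10: y≈0.993612, sp=1, e=sp−y≈0.006388; I≈1.586825, D=e−e_prev≈-0.003097; u=1·0.006388+3/4·1.586825+0·(-0.003097)≈1.196506; next y=2/5·0.993612+1/2·1.196506≈0.995698
n=11: y≈0.995698, sp=1, e=sp−y≈0.004302; I≈1.591127, D=e−e_prev≈-0.002086; u=1·0.004302+3/4·1.591127+0·(-0.002086)≈1.197647; next y=2/5·0.995698+1/2·1.197647≈0.997103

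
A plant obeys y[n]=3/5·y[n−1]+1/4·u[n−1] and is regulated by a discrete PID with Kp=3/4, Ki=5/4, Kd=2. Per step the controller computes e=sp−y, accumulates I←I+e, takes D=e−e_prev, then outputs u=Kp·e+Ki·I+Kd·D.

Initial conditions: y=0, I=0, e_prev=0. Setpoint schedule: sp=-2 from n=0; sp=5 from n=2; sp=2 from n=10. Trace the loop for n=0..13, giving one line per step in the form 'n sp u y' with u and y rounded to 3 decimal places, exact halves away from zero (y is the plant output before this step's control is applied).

0 -2 -8.000 0.000
1 -2 1.500 -2.000
2 5 20.800 -0.825
3 5 -5.689 4.705
4 5 18.957 1.401
5 5 0.132 5.580
6 5 16.561 3.381
7 5 3.035 6.169
8 5 13.985 4.460
9 5 4.394 6.172
10 2 -0.165 4.802
11 2 7.440 2.840
12 2 -0.430 3.564
13 2 5.195 2.031

(exact arithmetic carried between steps; '≈' marks a value shown rounded to 6 d.p. or computed from one; I and e_prev carry over from the previous line; the table rounds u and y to 3 d.p., halves away from zero)
n=0: y=0, sp=-2, e=sp−y=-2; I=-2, D=e−e_prev=-2; u=3/4·(-2)+5/4·(-2)+2·(-2)=-8; next y=3/5·0+1/4·(-8)=-2
n=1: y=-2, sp=-2, e=sp−y=0; I=-2, D=e−e_prev=2; u=3/4·0+5/4·(-2)+2·2=1.5; next y=3/5·(-2)+1/4·1.5=-0.825
n=2: y=-0.825, sp=5, e=sp−y=5.825; I=3.825, D=e−e_prev=5.825; u=3/4·5.825+5/4·3.825+2·5.825=20.8; next y=3/5·(-0.825)+1/4·20.8=4.705
n=3: y=4.705, sp=5, e=sp−y=0.295; I=4.12, D=e−e_prev=-5.53; u=3/4·0.295+5/4·4.12+2·(-5.53)=-5.68875; next y=3/5·4.705+1/4·(-5.68875)≈1.400813
n=4: y≈1.400813, sp=5, e=sp−y≈3.599188; I≈7.719188, D=e−e_prev≈3.304188; u=3/4·3.599188+5/4·7.719188+2·3.304188≈18.95675; next y=3/5·1.400813+1/4·18.95675≈5.579675
n=5: y=5.579675, sp=5, e=sp−y=-0.579675; I≈7.139513, D=e−e_prev≈-4.178863; u=3/4·(-0.579675)+5/4·7.139513+2·(-4.178863)≈0.131909; next y=3/5·5.579675+1/4·0.131909≈3.380782
n=6: y≈3.380782, sp=5, e=sp−y≈1.619218; I≈8.758730, D=e−e_prev≈2.198893; u=3/4·1.619218+5/4·8.758730+2·2.198893≈16.560611; next y=3/5·3.380782+1/4·16.560611≈6.168622
n=7: y≈6.168622, sp=5, e=sp−y≈-1.168622; I≈7.590108, D=e−e_prev≈-2.787840; u=3/4·(-1.168622)+5/4·7.590108+2·(-2.787840)≈3.035489; next y=3/5·6.168622+1/4·3.035489≈4.460045
n=8: y≈4.460045, sp=5, e=sp−y≈0.539955; I≈8.130062, D=e−e_prev≈1.708577; u=3/4·0.539955+5/4·8.130062+2·1.708577≈13.984698; next y=3/5·4.460045+1/4·13.984698≈6.172202
n=9: y≈6.172202, sp=5, e=sp−y≈-1.172202; I≈6.957861, D=e−e_prev≈-1.712156; u=3/4·(-1.172202)+5/4·6.957861+2·(-1.712156)≈4.393862; next y=3/5·6.172202+1/4·4.393862≈4.801787
n=10: y≈4.801787, sp=2, e=sp−y≈-2.801787; I≈4.156074, D=e−e_prev≈-1.629585; u=3/4·(-2.801787)+5/4·4.156074+2·(-1.629585)≈-0.165417; next y=3/5·4.801787+1/4·(-0.165417)≈2.839718
n=11: y≈2.839718, sp=2, e=sp−y≈-0.839718; I≈3.316357, D=e−e_prev≈1.962069; u=3/4·(-0.839718)+5/4·3.316357+2·1.962069≈7.439795; next y=3/5·2.839718+1/4·7.439795≈3.563779
n=12: y≈3.563779, sp=2, e=sp−y≈-1.563779; I≈1.752577, D=e−e_prev≈-0.724062; u=3/4·(-1.563779)+5/4·1.752577+2·(-0.724062)≈-0.430237; next y=3/5·3.563779+1/4·(-0.430237)≈2.030709
n=13: y≈2.030709, sp=2, e=sp−y≈-0.030709; I≈1.721869, D=e−e_prev≈1.533071; u=3/4·(-0.030709)+5/4·1.721869+2·1.533071≈5.195446; next y=3/5·2.030709+1/4·5.195446≈2.517287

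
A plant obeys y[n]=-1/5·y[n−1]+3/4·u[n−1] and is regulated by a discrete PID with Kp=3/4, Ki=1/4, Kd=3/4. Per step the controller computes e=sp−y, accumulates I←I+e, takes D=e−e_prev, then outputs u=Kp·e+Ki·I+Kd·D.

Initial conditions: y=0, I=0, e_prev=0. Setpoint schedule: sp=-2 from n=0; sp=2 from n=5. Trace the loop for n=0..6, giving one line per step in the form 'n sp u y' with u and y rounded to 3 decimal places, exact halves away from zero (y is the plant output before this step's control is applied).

0 -2 -3.500 0.000
1 -2 2.094 -2.625
2 -2 -7.979 2.095
3 -2 9.410 -6.404
4 -2 -21.661 8.338
5 2 39.751 -17.914
6 2 -67.751 33.396

(exact arithmetic carried between steps; '≈' marks a value shown rounded to 6 d.p. or computed from one; I and e_prev carry over from the previous line; the table rounds u and y to 3 d.p., halves away from zero)
n=0: y=0, sp=-2, e=sp−y=-2; I=-2, D=e−e_prev=-2; u=3/4·(-2)+1/4·(-2)+3/4·(-2)=-3.5; next y=-1/5·0+3/4·(-3.5)=-2.625
n=1: y=-2.625, sp=-2, e=sp−y=0.625; I=-1.375, D=e−e_prev=2.625; u=3/4·0.625+1/4·(-1.375)+3/4·2.625=2.09375; next y=-1/5·(-2.625)+3/4·2.09375≈2.095313
n=2: y≈2.095313, sp=-2, e=sp−y≈-4.095313; I≈-5.470313, D=e−e_prev≈-4.720313; u=3/4·(-4.095313)+1/4·(-5.470313)+3/4·(-4.720313)≈-7.979297; next y=-1/5·2.095313+3/4·(-7.979297)≈-6.403535
n=3: y≈-6.403535, sp=-2, e=sp−y≈4.403535; I≈-1.066777, D=e−e_prev≈8.498848; u=3/4·4.403535+1/4·(-1.066777)+3/4·8.498848≈9.410093; next y=-1/5·(-6.403535)+3/4·9.410093≈8.338277
n=4: y≈8.338277, sp=-2, e=sp−y≈-10.338277; I≈-11.405054, D=e−e_prev≈-14.741812; u=3/4·(-10.338277)+1/4·(-11.405054)+3/4·(-14.741812)≈-21.661330; next y=-1/5·8.338277+3/4·(-21.661330)≈-17.913653
n=5: y≈-17.913653, sp=2, e=sp−y≈19.913653; I≈8.508599, D=e−e_prev≈30.251929; u=3/4·19.913653+1/4·8.508599+3/4·30.251929≈39.751336; next y=-1/5·(-17.913653)+3/4·39.751336≈33.396233
n=6: y≈33.396233, sp=2, e=sp−y≈-31.396233; I≈-22.887634, D=e−e_prev≈-51.309885; u=3/4·(-31.396233)+1/4·(-22.887634)+3/4·(-51.309885)≈-67.751497; next y=-1/5·33.396233+3/4·(-67.751497)≈-57.492869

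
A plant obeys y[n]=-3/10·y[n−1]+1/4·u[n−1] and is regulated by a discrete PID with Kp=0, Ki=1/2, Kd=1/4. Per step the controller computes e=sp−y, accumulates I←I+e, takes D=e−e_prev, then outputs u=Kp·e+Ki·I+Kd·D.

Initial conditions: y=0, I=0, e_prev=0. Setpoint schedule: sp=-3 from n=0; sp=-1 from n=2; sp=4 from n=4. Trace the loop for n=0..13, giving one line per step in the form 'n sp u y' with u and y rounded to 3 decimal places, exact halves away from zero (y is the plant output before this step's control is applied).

(exact arithmetic carried between steps; '≈' marks a value shown rounded to 6 d.p. or computed from one; I and e_prev carry over from the previous line; the table rounds u and y to 3 d.p., halves away from zero)
n=0: y=0, sp=-3, e=sp−y=-3; I=-3, D=e−e_prev=-3; u=0·(-3)+1/2·(-3)+1/4·(-3)=-2.25; next y=-3/10·0+1/4·(-2.25)=-0.5625
n=1: y=-0.5625, sp=-3, e=sp−y=-2.4375; I=-5.4375, D=e−e_prev=0.5625; u=0·(-2.4375)+1/2·(-5.4375)+1/4·0.5625=-2.578125; next y=-3/10·(-0.5625)+1/4·(-2.578125)≈-0.475781
n=2: y≈-0.475781, sp=-1, e=sp−y≈-0.524219; I≈-5.961719, D=e−e_prev≈1.913281; u=0·(-0.524219)+1/2·(-5.961719)+1/4·1.913281≈-2.502539; next y=-3/10·(-0.475781)+1/4·(-2.502539)≈-0.482900
n=3: y≈-0.482900, sp=-1, e=sp−y≈-0.517100; I≈-6.478818, D=e−e_prev≈0.007119; u=0·(-0.517100)+1/2·(-6.478818)+1/4·0.007119≈-3.237629; next y=-3/10·(-0.482900)+1/4·(-3.237629)≈-0.664537
n=4: y≈-0.664537, sp=4, e=sp−y≈4.664537; I≈-1.814281, D=e−e_prev≈5.181637; u=0·4.664537+1/2·(-1.814281)+1/4·5.181637≈0.388269; next y=-3/10·(-0.664537)+1/4·0.388269≈0.296428
n=5: y≈0.296428, sp=4, e=sp−y≈3.703572; I≈1.889291, D=e−e_prev≈-0.960966; u=0·3.703572+1/2·1.889291+1/4·(-0.960966)≈0.704404; next y=-3/10·0.296428+1/4·0.704404≈0.087172
n=6: y≈0.087172, sp=4, e=sp−y≈3.912828; I≈5.802118, D=e−e_prev≈0.209256; u=0·3.912828+1/2·5.802118+1/4·0.209256≈2.953373; next y=-3/10·0.087172+1/4·2.953373≈0.712192
n=7: y≈0.712192, sp=4, e=sp−y≈3.287808; I≈9.089927, D=e−e_prev≈-0.625019; u=0·3.287808+1/2·9.089927+1/4·(-0.625019)≈4.388709; next y=-3/10·0.712192+1/4·4.388709≈0.883520
n=8: y≈0.883520, sp=4, e=sp−y≈3.116480; I≈12.206407, D=e−e_prev≈-0.171328; u=0·3.116480+1/2·12.206407+1/4·(-0.171328)≈6.060371; next y=-3/10·0.883520+1/4·6.060371≈1.250037
n=9: y≈1.250037, sp=4, e=sp−y≈2.749963; I≈14.956370, D=e−e_prev≈-0.366517; u=0·2.749963+1/2·14.956370+1/4·(-0.366517)≈7.386556; next y=-3/10·1.250037+1/4·7.386556≈1.471628
n=10: y≈1.471628, sp=4, e=sp−y≈2.528372; I≈17.484742, D=e−e_prev≈-0.221591; u=0·2.528372+1/2·17.484742+1/4·(-0.221591)≈8.686973; next y=-3/10·1.471628+1/4·8.686973≈1.730255
n=11: y≈1.730255, sp=4, e=sp−y≈2.269745; I≈19.754487, D=e−e_prev≈-0.258627; u=0·2.269745+1/2·19.754487+1/4·(-0.258627)≈9.812587; next y=-3/10·1.730255+1/4·9.812587≈1.934070
n=12: y≈1.934070, sp=4, e=sp−y≈2.065930; I≈21.820417, D=e−e_prev≈-0.203815; u=0·2.065930+1/2·21.820417+1/4·(-0.203815)≈10.859255; next y=-3/10·1.934070+1/4·10.859255≈2.134593
n=13: y≈2.134593, sp=4, e=sp−y≈1.865407; I≈23.685824, D=e−e_prev≈-0.200522; u=0·1.865407+1/2·23.685824+1/4·(-0.200522)≈11.792782; next y=-3/10·2.134593+1/4·11.792782≈2.307818

0 -3 -2.250 0.000
1 -3 -2.578 -0.563
2 -1 -2.503 -0.476
3 -1 -3.238 -0.483
4 4 0.388 -0.665
5 4 0.704 0.296
6 4 2.953 0.087
7 4 4.389 0.712
8 4 6.060 0.884
9 4 7.387 1.250
10 4 8.687 1.472
11 4 9.813 1.730
12 4 10.859 1.934
13 4 11.793 2.135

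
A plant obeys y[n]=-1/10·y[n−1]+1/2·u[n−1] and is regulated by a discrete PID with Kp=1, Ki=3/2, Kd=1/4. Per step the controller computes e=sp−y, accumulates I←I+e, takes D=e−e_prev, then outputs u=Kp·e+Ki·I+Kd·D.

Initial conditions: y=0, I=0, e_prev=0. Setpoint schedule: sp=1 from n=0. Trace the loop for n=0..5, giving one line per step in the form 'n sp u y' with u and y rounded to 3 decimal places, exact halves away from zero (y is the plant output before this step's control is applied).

(exact arithmetic carried between steps; '≈' marks a value shown rounded to 6 d.p. or computed from one; I and e_prev carry over from the previous line; the table rounds u and y to 3 d.p., halves away from zero)
n=0: y=0, sp=1, e=sp−y=1; I=1, D=e−e_prev=1; u=1·1+3/2·1+1/4·1=2.75; next y=-1/10·0+1/2·2.75=1.375
n=1: y=1.375, sp=1, e=sp−y=-0.375; I=0.625, D=e−e_prev=-1.375; u=1·(-0.375)+3/2·0.625+1/4·(-1.375)=0.21875; next y=-1/10·1.375+1/2·0.21875=-0.028125
n=2: y=-0.028125, sp=1, e=sp−y=1.028125; I=1.653125, D=e−e_prev=1.403125; u=1·1.028125+3/2·1.653125+1/4·1.403125≈3.858594; next y=-1/10·(-0.028125)+1/2·3.858594≈1.932109
n=3: y≈1.932109, sp=1, e=sp−y≈-0.932109; I≈0.721016, D=e−e_prev≈-1.960234; u=1·(-0.932109)+3/2·0.721016+1/4·(-1.960234)≈-0.340645; next y=-1/10·1.932109+1/2·(-0.340645)≈-0.363533
n=4: y≈-0.363533, sp=1, e=sp−y≈1.363533; I≈2.084549, D=e−e_prev≈2.295643; u=1·1.363533+3/2·2.084549+1/4·2.295643≈5.064267; next y=-1/10·(-0.363533)+1/2·5.064267≈2.568487
n=5: y≈2.568487, sp=1, e=sp−y≈-1.568487; I≈0.516062, D=e−e_prev≈-2.932020; u=1·(-1.568487)+3/2·0.516062+1/4·(-2.932020)≈-1.527399; next y=-1/10·2.568487+1/2·(-1.527399)≈-1.020548

0 1 2.750 0.000
1 1 0.219 1.375
2 1 3.859 -0.028
3 1 -0.341 1.932
4 1 5.064 -0.364
5 1 -1.527 2.568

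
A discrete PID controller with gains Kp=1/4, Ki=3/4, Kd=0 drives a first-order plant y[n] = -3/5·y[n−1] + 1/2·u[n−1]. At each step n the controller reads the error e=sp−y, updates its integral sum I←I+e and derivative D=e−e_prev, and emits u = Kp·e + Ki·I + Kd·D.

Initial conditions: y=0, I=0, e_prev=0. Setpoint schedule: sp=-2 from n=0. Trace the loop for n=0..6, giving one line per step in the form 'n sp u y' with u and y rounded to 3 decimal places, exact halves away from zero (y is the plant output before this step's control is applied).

(exact arithmetic carried between steps; '≈' marks a value shown rounded to 6 d.p. or computed from one; I and e_prev carry over from the previous line; the table rounds u and y to 3 d.p., halves away from zero)
n=0: y=0, sp=-2, e=sp−y=-2; I=-2, D=e−e_prev=-2; u=1/4·(-2)+3/4·(-2)+0·(-2)=-2; next y=-3/5·0+1/2·(-2)=-1
n=1: y=-1, sp=-2, e=sp−y=-1; I=-3, D=e−e_prev=1; u=1/4·(-1)+3/4·(-3)+0·1=-2.5; next y=-3/5·(-1)+1/2·(-2.5)=-0.65
n=2: y=-0.65, sp=-2, e=sp−y=-1.35; I=-4.35, D=e−e_prev=-0.35; u=1/4·(-1.35)+3/4·(-4.35)+0·(-0.35)=-3.6; next y=-3/5·(-0.65)+1/2·(-3.6)=-1.41
n=3: y=-1.41, sp=-2, e=sp−y=-0.59; I=-4.94, D=e−e_prev=0.76; u=1/4·(-0.59)+3/4·(-4.94)+0·0.76=-3.8525; next y=-3/5·(-1.41)+1/2·(-3.8525)=-1.08025
n=4: y=-1.08025, sp=-2, e=sp−y=-0.91975; I=-5.85975, D=e−e_prev=-0.32975; u=1/4·(-0.91975)+3/4·(-5.85975)+0·(-0.32975)=-4.62475; next y=-3/5·(-1.08025)+1/2·(-4.62475)=-1.664225
n=5: y=-1.664225, sp=-2, e=sp−y=-0.335775; I=-6.195525, D=e−e_prev=0.583975; u=1/4·(-0.335775)+3/4·(-6.195525)+0·0.583975≈-4.730588; next y=-3/5·(-1.664225)+1/2·(-4.730588)≈-1.366759
n=6: y≈-1.366759, sp=-2, e=sp−y≈-0.633241; I≈-6.828766, D=e−e_prev≈-0.297466; u=1/4·(-0.633241)+3/4·(-6.828766)+0·(-0.297466)≈-5.279885; next y=-3/5·(-1.366759)+1/2·(-5.279885)≈-1.819887

0 -2 -2.000 0.000
1 -2 -2.500 -1.000
2 -2 -3.600 -0.650
3 -2 -3.853 -1.410
4 -2 -4.625 -1.080
5 -2 -4.731 -1.664
6 -2 -5.280 -1.367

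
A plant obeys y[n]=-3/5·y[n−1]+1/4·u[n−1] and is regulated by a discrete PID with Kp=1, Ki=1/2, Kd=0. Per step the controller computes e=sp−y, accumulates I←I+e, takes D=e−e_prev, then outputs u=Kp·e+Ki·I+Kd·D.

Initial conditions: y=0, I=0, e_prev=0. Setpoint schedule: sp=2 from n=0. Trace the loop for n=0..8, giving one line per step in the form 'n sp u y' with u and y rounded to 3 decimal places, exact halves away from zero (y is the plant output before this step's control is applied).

(exact arithmetic carried between steps; '≈' marks a value shown rounded to 6 d.p. or computed from one; I and e_prev carry over from the previous line; the table rounds u and y to 3 d.p., halves away from zero)
n=0: y=0, sp=2, e=sp−y=2; I=2, D=e−e_prev=2; u=1·2+1/2·2+0·2=3; next y=-3/5·0+1/4·3=0.75
n=1: y=0.75, sp=2, e=sp−y=1.25; I=3.25, D=e−e_prev=-0.75; u=1·1.25+1/2·3.25+0·(-0.75)=2.875; next y=-3/5·0.75+1/4·2.875=0.26875
n=2: y=0.26875, sp=2, e=sp−y=1.73125; I=4.98125, D=e−e_prev=0.48125; u=1·1.73125+1/2·4.98125+0·0.48125=4.221875; next y=-3/5·0.26875+1/4·4.221875≈0.894219
n=3: y≈0.894219, sp=2, e=sp−y≈1.105781; I≈6.087031, D=e−e_prev≈-0.625469; u=1·1.105781+1/2·6.087031+0·(-0.625469)≈4.149297; next y=-3/5·0.894219+1/4·4.149297≈0.500793
n=4: y≈0.500793, sp=2, e=sp−y≈1.499207; I≈7.586238, D=e−e_prev≈0.393426; u=1·1.499207+1/2·7.586238+0·0.393426≈5.292326; next y=-3/5·0.500793+1/4·5.292326≈1.022606
n=5: y≈1.022606, sp=2, e=sp−y≈0.977394; I≈8.563633, D=e−e_prev≈-0.521813; u=1·0.977394+1/2·8.563633+0·(-0.521813)≈5.259210; next y=-3/5·1.022606+1/4·5.259210≈0.701239
n=6: y≈0.701239, sp=2, e=sp−y≈1.298761; I≈9.862393, D=e−e_prev≈0.321367; u=1·1.298761+1/2·9.862393+0·0.321367≈6.229958; next y=-3/5·0.701239+1/4·6.229958≈1.136746
n=7: y≈1.136746, sp=2, e=sp−y≈0.863254; I≈10.725647, D=e−e_prev≈-0.435507; u=1·0.863254+1/2·10.725647+0·(-0.435507)≈6.226078; next y=-3/5·1.136746+1/4·6.226078≈0.874472
n=8: y≈0.874472, sp=2, e=sp−y≈1.125528; I≈11.851176, D=e−e_prev≈0.262274; u=1·1.125528+1/2·11.851176+0·0.262274≈7.051116; next y=-3/5·0.874472+1/4·7.051116≈1.238096

0 2 3.000 0.000
1 2 2.875 0.750
2 2 4.222 0.269
3 2 4.149 0.894
4 2 5.292 0.501
5 2 5.259 1.023
6 2 6.230 0.701
7 2 6.226 1.137
8 2 7.051 0.874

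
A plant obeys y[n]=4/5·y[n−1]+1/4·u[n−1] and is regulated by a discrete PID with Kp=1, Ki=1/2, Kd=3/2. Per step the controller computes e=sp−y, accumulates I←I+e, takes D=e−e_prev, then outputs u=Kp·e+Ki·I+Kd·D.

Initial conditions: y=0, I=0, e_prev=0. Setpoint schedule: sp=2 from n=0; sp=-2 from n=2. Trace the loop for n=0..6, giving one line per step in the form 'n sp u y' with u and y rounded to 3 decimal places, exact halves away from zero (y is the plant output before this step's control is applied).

0 2 6.000 0.000
1 2 -0.500 1.500
2 -2 -8.725 1.075
3 -2 2.289 -1.321
4 -2 -4.154 -0.485
5 -2 -0.832 -1.426
6 -2 -2.763 -1.349

(exact arithmetic carried between steps; '≈' marks a value shown rounded to 6 d.p. or computed from one; I and e_prev carry over from the previous line; the table rounds u and y to 3 d.p., halves away from zero)
n=0: y=0, sp=2, e=sp−y=2; I=2, D=e−e_prev=2; u=1·2+1/2·2+3/2·2=6; next y=4/5·0+1/4·6=1.5
n=1: y=1.5, sp=2, e=sp−y=0.5; I=2.5, D=e−e_prev=-1.5; u=1·0.5+1/2·2.5+3/2·(-1.5)=-0.5; next y=4/5·1.5+1/4·(-0.5)=1.075
n=2: y=1.075, sp=-2, e=sp−y=-3.075; I=-0.575, D=e−e_prev=-3.575; u=1·(-3.075)+1/2·(-0.575)+3/2·(-3.575)=-8.725; next y=4/5·1.075+1/4·(-8.725)=-1.32125
n=3: y=-1.32125, sp=-2, e=sp−y=-0.67875; I=-1.25375, D=e−e_prev=2.39625; u=1·(-0.67875)+1/2·(-1.25375)+3/2·2.39625=2.28875; next y=4/5·(-1.32125)+1/4·2.28875≈-0.484813
n=4: y≈-0.484813, sp=-2, e=sp−y≈-1.515188; I≈-2.768938, D=e−e_prev≈-0.836438; u=1·(-1.515188)+1/2·(-2.768938)+3/2·(-0.836438)≈-4.154313; next y=4/5·(-0.484813)+1/4·(-4.154313)≈-1.426428
n=5: y≈-1.426428, sp=-2, e=sp−y≈-0.573572; I≈-3.342509, D=e−e_prev≈0.941616; u=1·(-0.573572)+1/2·(-3.342509)+3/2·0.941616≈-0.832403; next y=4/5·(-1.426428)+1/4·(-0.832403)≈-1.349243
n=6: y≈-1.349243, sp=-2, e=sp−y≈-0.650757; I≈-3.993266, D=e−e_prev≈-0.077185; u=1·(-0.650757)+1/2·(-3.993266)+3/2·(-0.077185)≈-2.763167; next y=4/5·(-1.349243)+1/4·(-2.763167)≈-1.770186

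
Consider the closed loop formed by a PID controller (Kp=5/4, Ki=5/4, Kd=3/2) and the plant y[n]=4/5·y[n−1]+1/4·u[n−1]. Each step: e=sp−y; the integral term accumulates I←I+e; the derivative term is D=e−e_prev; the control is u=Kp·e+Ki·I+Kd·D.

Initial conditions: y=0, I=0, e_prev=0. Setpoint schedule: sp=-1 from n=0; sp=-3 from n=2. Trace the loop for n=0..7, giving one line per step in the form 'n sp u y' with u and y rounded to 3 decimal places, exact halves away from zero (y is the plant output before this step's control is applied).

(exact arithmetic carried between steps; '≈' marks a value shown rounded to 6 d.p. or computed from one; I and e_prev carry over from the previous line; the table rounds u and y to 3 d.p., halves away from zero)
n=0: y=0, sp=-1, e=sp−y=-1; I=-1, D=e−e_prev=-1; u=5/4·(-1)+5/4·(-1)+3/2·(-1)=-4; next y=4/5·0+1/4·(-4)=-1
n=1: y=-1, sp=-1, e=sp−y=0; I=-1, D=e−e_prev=1; u=5/4·0+5/4·(-1)+3/2·1=0.25; next y=4/5·(-1)+1/4·0.25=-0.7375
n=2: y=-0.7375, sp=-3, e=sp−y=-2.2625; I=-3.2625, D=e−e_prev=-2.2625; u=5/4·(-2.2625)+5/4·(-3.2625)+3/2·(-2.2625)=-10.3; next y=4/5·(-0.7375)+1/4·(-10.3)=-3.165
n=3: y=-3.165, sp=-3, e=sp−y=0.165; I=-3.0975, D=e−e_prev=2.4275; u=5/4·0.165+5/4·(-3.0975)+3/2·2.4275=-0.024375; next y=4/5·(-3.165)+1/4·(-0.024375)≈-2.538094
n=4: y≈-2.538094, sp=-3, e=sp−y≈-0.461906; I≈-3.559406, D=e−e_prev≈-0.626906; u=5/4·(-0.461906)+5/4·(-3.559406)+3/2·(-0.626906)≈-5.967; next y=4/5·(-2.538094)+1/4·(-5.967)≈-3.522225
n=5: y=-3.522225, sp=-3, e=sp−y=0.522225; I≈-3.037181, D=e−e_prev≈0.984131; u=5/4·0.522225+5/4·(-3.037181)+3/2·0.984131≈-1.667498; next y=4/5·(-3.522225)+1/4·(-1.667498)≈-3.234655
n=6: y≈-3.234655, sp=-3, e=sp−y≈0.234655; I≈-2.802527, D=e−e_prev≈-0.287570; u=5/4·0.234655+5/4·(-2.802527)+3/2·(-0.287570)≈-3.641196; next y=4/5·(-3.234655)+1/4·(-3.641196)≈-3.498023
n=7: y≈-3.498023, sp=-3, e=sp−y≈0.498023; I≈-2.304504, D=e−e_prev≈0.263368; u=5/4·0.498023+5/4·(-2.304504)+3/2·0.263368≈-1.863050; next y=4/5·(-3.498023)+1/4·(-1.863050)≈-3.264181

0 -1 -4.000 0.000
1 -1 0.250 -1.000
2 -3 -10.300 -0.738
3 -3 -0.024 -3.165
4 -3 -5.967 -2.538
5 -3 -1.667 -3.522
6 -3 -3.641 -3.235
7 -3 -1.863 -3.498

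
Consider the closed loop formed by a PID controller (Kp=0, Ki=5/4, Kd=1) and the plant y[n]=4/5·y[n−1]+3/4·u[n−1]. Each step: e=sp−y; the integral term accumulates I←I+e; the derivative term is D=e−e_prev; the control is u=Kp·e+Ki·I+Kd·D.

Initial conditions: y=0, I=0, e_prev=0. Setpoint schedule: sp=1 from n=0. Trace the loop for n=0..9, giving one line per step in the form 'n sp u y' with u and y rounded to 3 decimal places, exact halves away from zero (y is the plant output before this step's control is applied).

(exact arithmetic carried between steps; '≈' marks a value shown rounded to 6 d.p. or computed from one; I and e_prev carry over from the previous line; the table rounds u and y to 3 d.p., halves away from zero)
n=0: y=0, sp=1, e=sp−y=1; I=1, D=e−e_prev=1; u=0·1+5/4·1+1·1=2.25; next y=4/5·0+3/4·2.25=1.6875
n=1: y=1.6875, sp=1, e=sp−y=-0.6875; I=0.3125, D=e−e_prev=-1.6875; u=0·(-0.6875)+5/4·0.3125+1·(-1.6875)=-1.296875; next y=4/5·1.6875+3/4·(-1.296875)≈0.377344
n=2: y≈0.377344, sp=1, e=sp−y≈0.622656; I≈0.935156, D=e−e_prev≈1.310156; u=0·0.622656+5/4·0.935156+1·1.310156≈2.479102; next y=4/5·0.377344+3/4·2.479102≈2.161201
n=3: y≈2.161201, sp=1, e=sp−y≈-1.161201; I≈-0.226045, D=e−e_prev≈-1.783857; u=0·(-1.161201)+5/4·(-0.226045)+1·(-1.783857)≈-2.066414; next y=4/5·2.161201+3/4·(-2.066414)≈0.179151
n=4: y≈0.179151, sp=1, e=sp−y≈0.820849; I≈0.594804, D=e−e_prev≈1.982050; u=0·0.820849+5/4·0.594804+1·1.982050≈2.725556; next y=4/5·0.179151+3/4·2.725556≈2.187487
n=5: y≈2.187487, sp=1, e=sp−y≈-1.187487; I≈-0.592683, D=e−e_prev≈-2.008337; u=0·(-1.187487)+5/4·(-0.592683)+1·(-2.008337)≈-2.749191; next y=4/5·2.187487+3/4·(-2.749191)≈-0.311903
n=6: y≈-0.311903, sp=1, e=sp−y≈1.311903; I≈0.719220, D=e−e_prev≈2.499390; u=0·1.311903+5/4·0.719220+1·2.499390≈3.398415; next y=4/5·(-0.311903)+3/4·3.398415≈2.299289
n=7: y≈2.299289, sp=1, e=sp−y≈-1.299289; I≈-0.580069, D=e−e_prev≈-2.611192; u=0·(-1.299289)+5/4·(-0.580069)+1·(-2.611192)≈-3.336279; next y=4/5·2.299289+3/4·(-3.336279)≈-0.662778
n=8: y≈-0.662778, sp=1, e=sp−y≈1.662778; I≈1.082708, D=e−e_prev≈2.962067; u=0·1.662778+5/4·1.082708+1·2.962067≈4.315452; next y=4/5·(-0.662778)+3/4·4.315452≈2.706367
n=9: y≈2.706367, sp=1, e=sp−y≈-1.706367; I≈-0.623659, D=e−e_prev≈-3.369145; u=0·(-1.706367)+5/4·(-0.623659)+1·(-3.369145)≈-4.148718; next y=4/5·2.706367+3/4·(-4.148718)≈-0.946445

0 1 2.250 0.000
1 1 -1.297 1.688
2 1 2.479 0.377
3 1 -2.066 2.161
4 1 2.726 0.179
5 1 -2.749 2.187
6 1 3.398 -0.312
7 1 -3.336 2.299
8 1 4.315 -0.663
9 1 -4.149 2.706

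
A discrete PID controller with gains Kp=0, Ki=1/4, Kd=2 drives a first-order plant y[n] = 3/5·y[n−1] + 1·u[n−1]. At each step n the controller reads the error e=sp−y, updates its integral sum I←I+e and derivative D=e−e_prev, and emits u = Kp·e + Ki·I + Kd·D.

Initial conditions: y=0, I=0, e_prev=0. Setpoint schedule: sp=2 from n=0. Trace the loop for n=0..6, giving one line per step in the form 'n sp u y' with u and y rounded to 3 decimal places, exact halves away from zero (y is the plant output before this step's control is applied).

(exact arithmetic carried between steps; '≈' marks a value shown rounded to 6 d.p. or computed from one; I and e_prev carry over from the previous line; the table rounds u and y to 3 d.p., halves away from zero)
n=0: y=0, sp=2, e=sp−y=2; I=2, D=e−e_prev=2; u=0·2+1/4·2+2·2=4.5; next y=3/5·0+1·4.5=4.5
n=1: y=4.5, sp=2, e=sp−y=-2.5; I=-0.5, D=e−e_prev=-4.5; u=0·(-2.5)+1/4·(-0.5)+2·(-4.5)=-9.125; next y=3/5·4.5+1·(-9.125)=-6.425
n=2: y=-6.425, sp=2, e=sp−y=8.425; I=7.925, D=e−e_prev=10.925; u=0·8.425+1/4·7.925+2·10.925=23.83125; next y=3/5·(-6.425)+1·23.83125=19.97625
n=3: y=19.97625, sp=2, e=sp−y=-17.97625; I=-10.05125, D=e−e_prev=-26.40125; u=0·(-17.97625)+1/4·(-10.05125)+2·(-26.40125)≈-55.315313; next y=3/5·19.97625+1·(-55.315313)≈-43.329563
n=4: y≈-43.329563, sp=2, e=sp−y≈45.329563; I≈35.278313, D=e−e_prev≈63.305813; u=0·45.329563+1/4·35.278313+2·63.305813≈135.431203; next y=3/5·(-43.329563)+1·135.431203≈109.433466
n=5: y≈109.433466, sp=2, e=sp−y≈-107.433466; I≈-72.155153, D=e−e_prev≈-152.763028; u=0·(-107.433466)+1/4·(-72.155153)+2·(-152.763028)≈-323.564845; next y=3/5·109.433466+1·(-323.564845)≈-257.904765
n=6: y≈-257.904765, sp=2, e=sp−y≈259.904765; I≈187.749612, D=e−e_prev≈367.338231; u=0·259.904765+1/4·187.749612+2·367.338231≈781.613865; next y=3/5·(-257.904765)+1·781.613865≈626.871005

0 2 4.500 0.000
1 2 -9.125 4.500
2 2 23.831 -6.425
3 2 -55.315 19.976
4 2 135.431 -43.330
5 2 -323.565 109.433
6 2 781.614 -257.905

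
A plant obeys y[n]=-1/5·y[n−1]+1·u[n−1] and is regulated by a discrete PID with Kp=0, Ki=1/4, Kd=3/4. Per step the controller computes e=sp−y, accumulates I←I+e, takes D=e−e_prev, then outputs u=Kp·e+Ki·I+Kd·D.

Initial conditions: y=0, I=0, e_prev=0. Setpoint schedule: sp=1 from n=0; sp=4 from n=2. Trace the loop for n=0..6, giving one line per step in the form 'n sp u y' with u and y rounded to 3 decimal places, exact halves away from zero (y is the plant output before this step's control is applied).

(exact arithmetic carried between steps; '≈' marks a value shown rounded to 6 d.p. or computed from one; I and e_prev carry over from the previous line; the table rounds u and y to 3 d.p., halves away from zero)
n=0: y=0, sp=1, e=sp−y=1; I=1, D=e−e_prev=1; u=0·1+1/4·1+3/4·1=1; next y=-1/5·0+1·1=1
n=1: y=1, sp=1, e=sp−y=0; I=1, D=e−e_prev=-1; u=0·0+1/4·1+3/4·(-1)=-0.5; next y=-1/5·1+1·(-0.5)=-0.7
n=2: y=-0.7, sp=4, e=sp−y=4.7; I=5.7, D=e−e_prev=4.7; u=0·4.7+1/4·5.7+3/4·4.7=4.95; next y=-1/5·(-0.7)+1·4.95=5.09
n=3: y=5.09, sp=4, e=sp−y=-1.09; I=4.61, D=e−e_prev=-5.79; u=0·(-1.09)+1/4·4.61+3/4·(-5.79)=-3.19; next y=-1/5·5.09+1·(-3.19)=-4.208
n=4: y=-4.208, sp=4, e=sp−y=8.208; I=12.818, D=e−e_prev=9.298; u=0·8.208+1/4·12.818+3/4·9.298=10.178; next y=-1/5·(-4.208)+1·10.178=11.0196
n=5: y=11.0196, sp=4, e=sp−y=-7.0196; I=5.7984, D=e−e_prev=-15.2276; u=0·(-7.0196)+1/4·5.7984+3/4·(-15.2276)=-9.9711; next y=-1/5·11.0196+1·(-9.9711)=-12.17502
n=6: y=-12.17502, sp=4, e=sp−y=16.17502; I=21.97342, D=e−e_prev=23.19462; u=0·16.17502+1/4·21.97342+3/4·23.19462=22.88932; next y=-1/5·(-12.17502)+1·22.88932=25.324324

0 1 1.000 0.000
1 1 -0.500 1.000
2 4 4.950 -0.700
3 4 -3.190 5.090
4 4 10.178 -4.208
5 4 -9.971 11.020
6 4 22.889 -12.175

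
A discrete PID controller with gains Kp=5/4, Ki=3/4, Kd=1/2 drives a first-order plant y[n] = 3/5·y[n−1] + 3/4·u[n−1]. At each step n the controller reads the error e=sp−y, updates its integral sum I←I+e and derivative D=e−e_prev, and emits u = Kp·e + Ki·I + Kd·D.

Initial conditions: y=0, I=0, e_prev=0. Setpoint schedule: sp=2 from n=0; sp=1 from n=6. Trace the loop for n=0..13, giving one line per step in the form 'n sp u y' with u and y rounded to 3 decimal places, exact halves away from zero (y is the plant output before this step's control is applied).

(exact arithmetic carried between steps; '≈' marks a value shown rounded to 6 d.p. or computed from one; I and e_prev carry over from the previous line; the table rounds u and y to 3 d.p., halves away from zero)
n=0: y=0, sp=2, e=sp−y=2; I=2, D=e−e_prev=2; u=5/4·2+3/4·2+1/2·2=5; next y=3/5·0+3/4·5=3.75
n=1: y=3.75, sp=2, e=sp−y=-1.75; I=0.25, D=e−e_prev=-3.75; u=5/4·(-1.75)+3/4·0.25+1/2·(-3.75)=-3.875; next y=3/5·3.75+3/4·(-3.875)=-0.65625
n=2: y=-0.65625, sp=2, e=sp−y=2.65625; I=2.90625, D=e−e_prev=4.40625; u=5/4·2.65625+3/4·2.90625+1/2·4.40625=7.703125; next y=3/5·(-0.65625)+3/4·7.703125≈5.383594
n=3: y≈5.383594, sp=2, e=sp−y≈-3.383594; I≈-0.477344, D=e−e_prev≈-6.039844; u=5/4·(-3.383594)+3/4·(-0.477344)+1/2·(-6.039844)≈-7.607422; next y=3/5·5.383594+3/4·(-7.607422)≈-2.475410
n=4: y≈-2.475410, sp=2, e=sp−y≈4.475410; I≈3.998066, D=e−e_prev≈7.859004; u=5/4·4.475410+3/4·3.998066+1/2·7.859004≈12.522314; next y=3/5·(-2.475410)+3/4·12.522314≈7.906490
n=5: y≈7.906490, sp=2, e=sp−y≈-5.906490; I≈-1.908423, D=e−e_prev≈-10.381900; u=5/4·(-5.906490)+3/4·(-1.908423)+1/2·(-10.381900)≈-14.005380; next y=3/5·7.906490+3/4·(-14.005380)≈-5.760141
n=6: y≈-5.760141, sp=1, e=sp−y≈6.760141; I≈4.851718, D=e−e_prev≈12.666631; u=5/4·6.760141+3/4·4.851718+1/2·12.666631≈18.422280; next y=3/5·(-5.760141)+3/4·18.422280≈10.360625
n=7: y≈10.360625, sp=1, e=sp−y≈-9.360625; I≈-4.508908, D=e−e_prev≈-16.120766; u=5/4·(-9.360625)+3/4·(-4.508908)+1/2·(-16.120766)≈-23.142845; next y=3/5·10.360625+3/4·(-23.142845)≈-11.140759
n=8: y≈-11.140759, sp=1, e=sp−y≈12.140759; I≈7.631851, D=e−e_prev≈21.501384; u=5/4·12.140759+3/4·7.631851+1/2·21.501384≈31.650529; next y=3/5·(-11.140759)+3/4·31.650529≈17.053441
n=9: y≈17.053441, sp=1, e=sp−y≈-16.053441; I≈-8.421590, D=e−e_prev≈-28.194200; u=5/4·(-16.053441)+3/4·(-8.421590)+1/2·(-28.194200)≈-40.480094; next y=3/5·17.053441+3/4·(-40.480094)≈-20.128006
n=10: y≈-20.128006, sp=1, e=sp−y≈21.128006; I≈12.706416, D=e−e_prev≈37.181447; u=5/4·21.128006+3/4·12.706416+1/2·37.181447≈54.530543; next y=3/5·(-20.128006)+3/4·54.530543≈28.821104
n=11: y≈28.821104, sp=1, e=sp−y≈-27.821104; I≈-15.114688, D=e−e_prev≈-48.949110; u=5/4·(-27.821104)+3/4·(-15.114688)+1/2·(-48.949110)≈-70.586950; next y=3/5·28.821104+3/4·(-70.586950)≈-35.647551
n=12: y≈-35.647551, sp=1, e=sp−y≈36.647551; I≈21.532863, D=e−e_prev≈64.468654; u=5/4·36.647551+3/4·21.532863+1/2·64.468654≈94.193412; next y=3/5·(-35.647551)+3/4·94.193412≈49.256529
n=13: y≈49.256529, sp=1, e=sp−y≈-48.256529; I≈-26.723666, D=e−e_prev≈-84.904079; u=5/4·(-48.256529)+3/4·(-26.723666)+1/2·(-84.904079)≈-122.815450; next y=3/5·49.256529+3/4·(-122.815450)≈-62.557670

0 2 5.000 0.000
1 2 -3.875 3.750
2 2 7.703 -0.656
3 2 -7.607 5.384
4 2 12.522 -2.475
5 2 -14.005 7.906
6 1 18.422 -5.760
7 1 -23.143 10.361
8 1 31.651 -11.141
9 1 -40.480 17.053
10 1 54.531 -20.128
11 1 -70.587 28.821
12 1 94.193 -35.648
13 1 -122.815 49.257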